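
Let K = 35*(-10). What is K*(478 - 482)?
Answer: 1400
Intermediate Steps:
K = -350
K*(478 - 482) = -350*(478 - 482) = -350*(-4) = 1400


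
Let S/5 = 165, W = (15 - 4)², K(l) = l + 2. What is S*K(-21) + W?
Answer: -15554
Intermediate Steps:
K(l) = 2 + l
W = 121 (W = 11² = 121)
S = 825 (S = 5*165 = 825)
S*K(-21) + W = 825*(2 - 21) + 121 = 825*(-19) + 121 = -15675 + 121 = -15554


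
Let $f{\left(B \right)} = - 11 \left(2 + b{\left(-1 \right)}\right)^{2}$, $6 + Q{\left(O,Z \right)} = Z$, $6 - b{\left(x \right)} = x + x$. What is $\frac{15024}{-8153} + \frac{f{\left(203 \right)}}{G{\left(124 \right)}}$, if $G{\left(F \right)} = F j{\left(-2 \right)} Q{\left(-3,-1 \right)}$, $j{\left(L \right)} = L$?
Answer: $- \frac{282661}{114142} \approx -2.4764$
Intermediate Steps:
$b{\left(x \right)} = 6 - 2 x$ ($b{\left(x \right)} = 6 - \left(x + x\right) = 6 - 2 x$)
$Q{\left(O,Z \right)} = -6 + Z$
$G{\left(F \right)} = 14 F$ ($G{\left(F \right)} = F \left(-2\right) \left(-6 - 1\right) = - 2 F \left(-7\right) = 14 F$)
$f{\left(B \right)} = -1100$ ($f{\left(B \right)} = - 11 \left(2 + \left(6 - -2\right)\right)^{2} = - 11 \left(2 + \left(6 + 2\right)\right)^{2} = - 11 \left(2 + 8\right)^{2} = - 11 \cdot 10^{2} = \left(-11\right) 100 = -1100$)
$\frac{15024}{-8153} + \frac{f{\left(203 \right)}}{G{\left(124 \right)}} = \frac{15024}{-8153} - \frac{1100}{14 \cdot 124} = 15024 \left(- \frac{1}{8153}\right) - \frac{1100}{1736} = - \frac{15024}{8153} - \frac{275}{434} = - \frac{282661}{114142}$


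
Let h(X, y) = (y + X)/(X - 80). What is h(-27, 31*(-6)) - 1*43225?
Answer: -4624862/107 ≈ -43223.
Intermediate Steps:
h(X, y) = (X + y)/(-80 + X)
h(-27, 31*(-6)) - 1*43225 = (-27 + 31*(-6))/(-80 - 27) - 1*43225 = (-27 - 186)/(-107) - 43225 = -1/107*(-213) - 43225 = 213/107 - 43225 = -4624862/107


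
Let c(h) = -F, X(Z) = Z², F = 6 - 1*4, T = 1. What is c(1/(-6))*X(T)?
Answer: -2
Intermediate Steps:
F = 2 (F = 6 - 4 = 2)
c(h) = -2 (c(h) = -1*2 = -2)
c(1/(-6))*X(T) = -2*1² = -2*1 = -2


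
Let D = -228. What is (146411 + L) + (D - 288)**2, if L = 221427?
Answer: 634094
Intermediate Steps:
(146411 + L) + (D - 288)**2 = (146411 + 221427) + (-228 - 288)**2 = 367838 + (-516)**2 = 367838 + 266256 = 634094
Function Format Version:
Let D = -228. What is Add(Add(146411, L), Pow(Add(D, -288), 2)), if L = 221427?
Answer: 634094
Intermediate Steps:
Add(Add(146411, L), Pow(Add(D, -288), 2)) = Add(Add(146411, 221427), Pow(Add(-228, -288), 2)) = Add(367838, Pow(-516, 2)) = Add(367838, 266256) = 634094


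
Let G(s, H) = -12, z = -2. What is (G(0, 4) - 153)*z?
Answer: 330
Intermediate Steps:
(G(0, 4) - 153)*z = (-12 - 153)*(-2) = -165*(-2) = 330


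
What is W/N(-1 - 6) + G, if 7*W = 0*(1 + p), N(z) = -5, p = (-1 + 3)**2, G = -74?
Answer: -74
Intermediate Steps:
p = 4 (p = 2**2 = 4)
W = 0 (W = (0*(1 + 4))/7 = (0*5)/7 = (1/7)*0 = 0)
W/N(-1 - 6) + G = 0/(-5) - 74 = -1/5*0 - 74 = 0 - 74 = -74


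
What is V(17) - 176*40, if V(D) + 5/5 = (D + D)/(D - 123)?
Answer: -373190/53 ≈ -7041.3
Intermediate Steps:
V(D) = -1 + 2*D/(-123 + D) (V(D) = -1 + (D + D)/(D - 123) = -1 + (2*D)/(-123 + D) = -1 + 2*D/(-123 + D))
V(17) - 176*40 = (123 + 17)/(-123 + 17) - 176*40 = 140/(-106) - 1*7040 = -1/106*140 - 7040 = -70/53 - 7040 = -373190/53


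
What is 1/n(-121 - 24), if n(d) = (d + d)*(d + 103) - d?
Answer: 1/12325 ≈ 8.1136e-5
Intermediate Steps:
n(d) = -d + 2*d*(103 + d) (n(d) = (2*d)*(103 + d) - d = 2*d*(103 + d) - d = -d + 2*d*(103 + d))
1/n(-121 - 24) = 1/((-121 - 24)*(205 + 2*(-121 - 24))) = 1/(-145*(205 + 2*(-145))) = 1/(-145*(205 - 290)) = 1/(-145*(-85)) = 1/12325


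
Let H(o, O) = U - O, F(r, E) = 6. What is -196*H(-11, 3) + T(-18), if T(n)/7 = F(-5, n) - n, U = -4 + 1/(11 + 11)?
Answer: 16842/11 ≈ 1531.1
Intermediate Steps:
U = -87/22 (U = -4 + 1/22 = -87/22 ≈ -3.9545)
T(n) = 42 - 7*n (T(n) = 7*(6 - n) = 42 - 7*n)
H(o, O) = -87/22 - O
-196*H(-11, 3) + T(-18) = -196*(-87/22 - 1*3) + (42 - 7*(-18)) = -196*(-87/22 - 3) + (42 + 126) = -196*(-153/22) + 168 = 14994/11 + 168 = 16842/11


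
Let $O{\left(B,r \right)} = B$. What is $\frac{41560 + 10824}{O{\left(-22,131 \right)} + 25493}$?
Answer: $\frac{52384}{25471} \approx 2.0566$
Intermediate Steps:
$\frac{41560 + 10824}{O{\left(-22,131 \right)} + 25493} = \frac{41560 + 10824}{-22 + 25493} = \frac{52384}{25471}$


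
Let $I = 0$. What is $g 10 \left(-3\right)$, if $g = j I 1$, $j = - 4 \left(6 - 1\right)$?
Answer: $0$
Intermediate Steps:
$j = -20$ ($j = \left(-4\right) 5 = -20$)
$g = 0$ ($g = \left(-20\right) 0 \cdot 1 = 0 \cdot 1 = 0$)
$g 10 \left(-3\right) = 0 \cdot 10 \left(-3\right) = 0 \left(-3\right) = 0$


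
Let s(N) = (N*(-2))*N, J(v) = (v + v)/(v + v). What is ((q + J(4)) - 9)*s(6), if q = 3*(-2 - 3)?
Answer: 1656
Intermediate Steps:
J(v) = 1 (J(v) = (2*v)/((2*v)) = (2*v)*(1/(2*v)) = 1)
q = -15 (q = 3*(-5) = -15)
s(N) = -2*N² (s(N) = (-2*N)*N = -2*N²)
((q + J(4)) - 9)*s(6) = ((-15 + 1) - 9)*(-2*6²) = (-14 - 9)*(-2*36) = -23*(-72) = 1656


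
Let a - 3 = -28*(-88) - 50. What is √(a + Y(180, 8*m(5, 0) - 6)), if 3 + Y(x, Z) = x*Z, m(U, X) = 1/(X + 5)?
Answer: √1622 ≈ 40.274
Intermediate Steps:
m(U, X) = 1/(5 + X)
a = 2417 (a = 3 + (-28*(-88) - 50) = 3 + (2464 - 50) = 3 + 2414 = 2417)
Y(x, Z) = -3 + Z*x (Y(x, Z) = -3 + x*Z = -3 + Z*x)
√(a + Y(180, 8*m(5, 0) - 6)) = √(2417 + (-3 + (8/(5 + 0) - 6)*180)) = √(2417 + (-3 + (8/5 - 6)*180)) = √(2417 + (-3 - 22/5*180)) = √(2417 + (-3 - 792)) = √(2417 - 795) = √1622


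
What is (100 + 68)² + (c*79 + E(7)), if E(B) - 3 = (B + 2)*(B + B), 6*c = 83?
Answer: 176675/6 ≈ 29446.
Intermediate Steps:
c = 83/6 (c = (⅙)*83 = 83/6 ≈ 13.833)
E(B) = 3 + 2*B*(2 + B) (E(B) = 3 + (B + 2)*(B + B) = 3 + (2 + B)*(2*B) = 3 + 2*B*(2 + B))
(100 + 68)² + (c*79 + E(7)) = (100 + 68)² + ((83/6)*79 + (3 + 2*7² + 4*7)) = 168² + (6557/6 + (3 + 2*49 + 28)) = 28224 + (6557/6 + (3 + 98 + 28)) = 28224 + (6557/6 + 129) = 28224 + 7331/6 = 176675/6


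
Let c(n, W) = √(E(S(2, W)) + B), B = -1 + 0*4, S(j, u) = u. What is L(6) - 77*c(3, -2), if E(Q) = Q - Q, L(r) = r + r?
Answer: 12 - 77*I ≈ 12.0 - 77.0*I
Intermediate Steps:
L(r) = 2*r
B = -1 (B = -1 + 0 = -1)
E(Q) = 0
c(n, W) = I (c(n, W) = √(0 - 1) = √(-1) = I)
L(6) - 77*c(3, -2) = 2*6 - 77*I = 12 - 77*I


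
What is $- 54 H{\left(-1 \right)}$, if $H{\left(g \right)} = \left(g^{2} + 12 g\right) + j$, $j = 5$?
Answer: $324$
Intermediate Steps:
$H{\left(g \right)} = 5 + g^{2} + 12 g$ ($H{\left(g \right)} = \left(g^{2} + 12 g\right) + 5 = 5 + g^{2} + 12 g$)
$- 54 H{\left(-1 \right)} = - 54 \left(5 + \left(-1\right)^{2} + 12 \left(-1\right)\right) = - 54 \left(5 + 1 - 12\right) = \left(-54\right) \left(-6\right) = 324$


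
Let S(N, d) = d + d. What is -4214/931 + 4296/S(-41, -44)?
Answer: -11149/209 ≈ -53.344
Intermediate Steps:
S(N, d) = 2*d
-4214/931 + 4296/S(-41, -44) = -4214/931 + 4296/((2*(-44))) = -4214*1/931 + 4296/(-88) = -86/19 + 4296*(-1/88) = -86/19 - 537/11 = -11149/209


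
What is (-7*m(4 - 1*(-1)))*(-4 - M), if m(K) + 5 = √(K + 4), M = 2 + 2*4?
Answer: -196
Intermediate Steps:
M = 10 (M = 2 + 8 = 10)
m(K) = -5 + √(4 + K) (m(K) = -5 + √(K + 4) = -5 + √(4 + K))
(-7*m(4 - 1*(-1)))*(-4 - M) = (-7*(-5 + √(4 + (4 - 1*(-1)))))*(-4 - 1*10) = (-7*(-5 + √(4 + (4 + 1))))*(-4 - 10) = -7*(-5 + √(4 + 5))*(-14) = -7*(-5 + √9)*(-14) = -7*(-5 + 3)*(-14) = -7*(-2)*(-14) = 14*(-14) = -196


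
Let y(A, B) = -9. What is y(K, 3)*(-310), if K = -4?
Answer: 2790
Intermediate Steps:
y(K, 3)*(-310) = -9*(-310) = 2790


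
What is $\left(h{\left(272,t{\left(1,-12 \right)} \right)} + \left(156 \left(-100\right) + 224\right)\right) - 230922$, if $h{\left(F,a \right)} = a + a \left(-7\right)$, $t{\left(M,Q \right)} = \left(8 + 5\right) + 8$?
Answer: $-246424$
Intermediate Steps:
$t{\left(M,Q \right)} = 21$ ($t{\left(M,Q \right)} = 13 + 8 = 21$)
$h{\left(F,a \right)} = - 6 a$ ($h{\left(F,a \right)} = a - 7 a = - 6 a$)
$\left(h{\left(272,t{\left(1,-12 \right)} \right)} + \left(156 \left(-100\right) + 224\right)\right) - 230922 = \left(\left(-6\right) 21 + \left(156 \left(-100\right) + 224\right)\right) - 230922 = \left(-126 + \left(-15600 + 224\right)\right) - 230922 = \left(-126 - 15376\right) - 230922 = -15502 - 230922 = -246424$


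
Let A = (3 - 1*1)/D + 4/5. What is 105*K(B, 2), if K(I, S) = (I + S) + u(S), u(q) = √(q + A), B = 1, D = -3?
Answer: 315 + 28*√30 ≈ 468.36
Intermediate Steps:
A = 2/15 (A = (3 - 1*1)/(-3) + 4/5 = (3 - 1)*(-⅓) + 4*(⅕) = 2*(-⅓) + ⅘ = -⅔ + ⅘ = 2/15 ≈ 0.13333)
u(q) = √(2/15 + q) (u(q) = √(q + 2/15) = √(2/15 + q))
K(I, S) = I + S + √(30 + 225*S)/15 (K(I, S) = (I + S) + √(30 + 225*S)/15 = I + S + √(30 + 225*S)/15)
105*K(B, 2) = 105*(1 + 2 + √(30 + 225*2)/15) = 105*(1 + 2 + √(30 + 450)/15) = 105*(1 + 2 + √480/15) = 105*(1 + 2 + (4*√30)/15) = 105*(1 + 2 + 4*√30/15) = 105*(3 + 4*√30/15) = 315 + 28*√30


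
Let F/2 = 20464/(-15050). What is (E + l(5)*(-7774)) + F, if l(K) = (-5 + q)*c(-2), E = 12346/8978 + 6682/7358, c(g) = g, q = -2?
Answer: -1040439562422068/9559662175 ≈ -1.0884e+5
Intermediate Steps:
E = 2900632/1270387 (E = 12346*(1/8978) + 6682*(1/7358) = 6173/4489 + 257/283 = 2900632/1270387 ≈ 2.2833)
F = -20464/7525 (F = 2*(20464/(-15050)) = 2*(20464*(-1/15050)) = 2*(-10232/7525) = -20464/7525 ≈ -2.7195)
l(K) = 14 (l(K) = (-5 - 2)*(-2) = -7*(-2) = 14)
(E + l(5)*(-7774)) + F = (2900632/1270387 + 14*(-7774)) - 20464/7525 = (2900632/1270387 - 108836) - 20464/7525 = -138260938900/1270387 - 20464/7525 = -1040439562422068/9559662175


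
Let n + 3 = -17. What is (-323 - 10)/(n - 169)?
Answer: 37/21 ≈ 1.7619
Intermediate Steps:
n = -20 (n = -3 - 17 = -20)
(-323 - 10)/(n - 169) = (-323 - 10)/(-20 - 169) = -333/(-189) = -333*(-1/189) = 37/21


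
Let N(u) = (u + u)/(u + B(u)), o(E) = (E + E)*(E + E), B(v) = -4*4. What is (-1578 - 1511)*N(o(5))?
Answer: -154450/21 ≈ -7354.8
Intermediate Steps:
B(v) = -16
o(E) = 4*E² (o(E) = (2*E)*(2*E) = 4*E²)
N(u) = 2*u/(-16 + u) (N(u) = (u + u)/(u - 16) = (2*u)/(-16 + u) = 2*u/(-16 + u))
(-1578 - 1511)*N(o(5)) = (-1578 - 1511)*(2*(4*5²)/(-16 + 4*5²)) = -6178*4*25/(-16 + 4*25) = -6178*100/(-16 + 100) = -6178*100/84 = -3089*50/21 = -154450/21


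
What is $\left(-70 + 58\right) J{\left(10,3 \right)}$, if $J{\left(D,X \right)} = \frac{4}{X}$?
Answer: $-16$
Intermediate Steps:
$\left(-70 + 58\right) J{\left(10,3 \right)} = \left(-70 + 58\right) \frac{4}{3} = - 12 \cdot 4 \cdot \frac{1}{3} = \left(-12\right) \frac{4}{3} = -16$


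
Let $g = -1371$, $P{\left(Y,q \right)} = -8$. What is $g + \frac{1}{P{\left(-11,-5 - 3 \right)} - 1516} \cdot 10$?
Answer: $- \frac{1044707}{762} \approx -1371.0$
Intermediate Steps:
$g + \frac{1}{P{\left(-11,-5 - 3 \right)} - 1516} \cdot 10 = -1371 + \frac{1}{-8 - 1516} \cdot 10 = -1371 + \frac{1}{-1524} \cdot 10 = -1371 - \frac{5}{762} = - \frac{1044707}{762}$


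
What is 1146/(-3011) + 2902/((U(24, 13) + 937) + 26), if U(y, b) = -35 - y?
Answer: 3850969/1360972 ≈ 2.8296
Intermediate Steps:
1146/(-3011) + 2902/((U(24, 13) + 937) + 26) = 1146/(-3011) + 2902/(((-35 - 1*24) + 937) + 26) = 1146*(-1/3011) + 2902/(((-35 - 24) + 937) + 26) = -1146/3011 + 2902/((-59 + 937) + 26) = -1146/3011 + 2902/(878 + 26) = -1146/3011 + 2902/904 = -1146/3011 + 2902*(1/904) = -1146/3011 + 1451/452 = 3850969/1360972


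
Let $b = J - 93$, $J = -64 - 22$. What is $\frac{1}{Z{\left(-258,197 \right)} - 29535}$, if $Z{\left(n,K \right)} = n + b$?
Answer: $- \frac{1}{29972} \approx -3.3364 \cdot 10^{-5}$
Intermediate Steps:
$J = -86$
$b = -179$ ($b = -86 - 93 = -179$)
$Z{\left(n,K \right)} = -179 + n$ ($Z{\left(n,K \right)} = n - 179 = -179 + n$)
$\frac{1}{Z{\left(-258,197 \right)} - 29535} = \frac{1}{\left(-179 - 258\right) - 29535} = \frac{1}{-437 - 29535} = \frac{1}{-29972} = - \frac{1}{29972}$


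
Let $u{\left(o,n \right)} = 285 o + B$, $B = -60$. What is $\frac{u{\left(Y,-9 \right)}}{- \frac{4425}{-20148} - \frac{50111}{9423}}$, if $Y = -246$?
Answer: $\frac{4440699187560}{322646551} \approx 13763.0$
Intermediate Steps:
$u{\left(o,n \right)} = -60 + 285 o$ ($u{\left(o,n \right)} = 285 o - 60 = -60 + 285 o$)
$\frac{u{\left(Y,-9 \right)}}{- \frac{4425}{-20148} - \frac{50111}{9423}} = \frac{-60 + 285 \left(-246\right)}{- \frac{4425}{-20148} - \frac{50111}{9423}} = \frac{-60 - 70110}{\left(-4425\right) \left(- \frac{1}{20148}\right) - \frac{50111}{9423}} = - \frac{70170}{\frac{1475}{6716} - \frac{50111}{9423}} = - \frac{70170}{- \frac{322646551}{63284868}} = \left(-70170\right) \left(- \frac{63284868}{322646551}\right) = \frac{4440699187560}{322646551}$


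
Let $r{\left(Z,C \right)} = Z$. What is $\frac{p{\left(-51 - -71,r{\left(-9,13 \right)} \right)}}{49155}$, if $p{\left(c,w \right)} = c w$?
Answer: $- \frac{12}{3277} \approx -0.0036619$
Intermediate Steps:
$\frac{p{\left(-51 - -71,r{\left(-9,13 \right)} \right)}}{49155} = \frac{\left(-51 - -71\right) \left(-9\right)}{49155} = \left(-51 + 71\right) \left(-9\right) \frac{1}{49155} = 20 \left(-9\right) \frac{1}{49155} = \left(-180\right) \frac{1}{49155} = - \frac{12}{3277}$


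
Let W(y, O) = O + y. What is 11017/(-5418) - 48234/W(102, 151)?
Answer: -264119113/1370754 ≈ -192.68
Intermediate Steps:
11017/(-5418) - 48234/W(102, 151) = 11017/(-5418) - 48234/(151 + 102) = 11017*(-1/5418) - 48234/253 = -11017/5418 - 48234*1/253 = -11017/5418 - 48234/253 = -264119113/1370754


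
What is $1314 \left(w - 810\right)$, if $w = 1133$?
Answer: $424422$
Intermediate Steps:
$1314 \left(w - 810\right) = 1314 \left(1133 - 810\right) = 1314 \cdot 323 = 424422$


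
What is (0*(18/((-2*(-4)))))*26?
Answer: 0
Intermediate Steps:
(0*(18/((-2*(-4)))))*26 = (0*(18/8))*26 = (0*(18*(1/8)))*26 = (0*(9/4))*26 = 0*26 = 0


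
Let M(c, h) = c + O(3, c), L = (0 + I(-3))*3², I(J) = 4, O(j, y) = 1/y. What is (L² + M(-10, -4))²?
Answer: 165353881/100 ≈ 1.6535e+6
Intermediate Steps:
L = 36 (L = (0 + 4)*3² = 4*9 = 36)
M(c, h) = c + 1/c
(L² + M(-10, -4))² = (36² + (-10 + 1/(-10)))² = (1296 + (-10 - ⅒))² = (1296 - 101/10)² = (12859/10)² = 165353881/100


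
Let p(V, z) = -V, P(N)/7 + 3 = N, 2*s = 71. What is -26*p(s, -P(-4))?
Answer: 923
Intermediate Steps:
s = 71/2 (s = (1/2)*71 = 71/2 ≈ 35.500)
P(N) = -21 + 7*N
-26*p(s, -P(-4)) = -(-26)*71/2 = -26*(-71/2) = 923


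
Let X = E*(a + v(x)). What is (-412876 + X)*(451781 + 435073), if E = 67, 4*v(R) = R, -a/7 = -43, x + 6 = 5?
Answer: -696580804581/2 ≈ -3.4829e+11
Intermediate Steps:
x = -1 (x = -6 + 5 = -1)
a = 301 (a = -7*(-43) = 301)
v(R) = R/4
X = 80601/4 (X = 67*(301 + (1/4)*(-1)) = 67*(301 - 1/4) = 67*(1203/4) = 80601/4 ≈ 20150.)
(-412876 + X)*(451781 + 435073) = (-412876 + 80601/4)*(451781 + 435073) = -1570903/4*886854 = -696580804581/2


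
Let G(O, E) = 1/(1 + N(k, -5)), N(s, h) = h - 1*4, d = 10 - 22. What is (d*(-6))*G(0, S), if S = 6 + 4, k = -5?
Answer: -9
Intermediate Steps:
d = -12
N(s, h) = -4 + h (N(s, h) = h - 4 = -4 + h)
S = 10
G(O, E) = -1/8 (G(O, E) = 1/(1 + (-4 - 5)) = 1/(1 - 9) = 1/(-8) = -1/8)
(d*(-6))*G(0, S) = -12*(-6)*(-1/8) = 72*(-1/8) = -9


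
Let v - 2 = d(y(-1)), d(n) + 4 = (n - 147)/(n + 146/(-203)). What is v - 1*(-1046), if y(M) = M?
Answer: 394400/349 ≈ 1130.1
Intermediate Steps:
d(n) = -4 + (-147 + n)/(-146/203 + n) (d(n) = -4 + (n - 147)/(n + 146/(-203)) = -4 + (-147 + n)/(n + 146*(-1/203)) = -4 + (-147 + n)/(n - 146/203) = -4 + (-147 + n)/(-146/203 + n))
v = 29346/349 (v = 2 + (-29257 - 609*(-1))/(-146 + 203*(-1)) = 2 + (-29257 + 609)/(-146 - 203) = 2 - 28648/(-349) = 2 - 1/349*(-28648) = 2 + 28648/349 = 29346/349 ≈ 84.086)
v - 1*(-1046) = 29346/349 - 1*(-1046) = 29346/349 + 1046 = 394400/349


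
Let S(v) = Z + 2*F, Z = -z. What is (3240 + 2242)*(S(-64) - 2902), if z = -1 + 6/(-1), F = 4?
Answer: -15826534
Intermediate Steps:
z = -7 (z = -1 + 6*(-1) = -1 - 6 = -7)
Z = 7 (Z = -1*(-7) = 7)
S(v) = 15 (S(v) = 7 + 2*4 = 7 + 8 = 15)
(3240 + 2242)*(S(-64) - 2902) = (3240 + 2242)*(15 - 2902) = 5482*(-2887) = -15826534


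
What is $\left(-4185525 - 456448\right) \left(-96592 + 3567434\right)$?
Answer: $-16111554851266$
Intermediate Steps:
$\left(-4185525 - 456448\right) \left(-96592 + 3567434\right) = \left(-4641973\right) 3470842 = -16111554851266$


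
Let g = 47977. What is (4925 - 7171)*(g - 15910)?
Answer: -72022482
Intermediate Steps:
(4925 - 7171)*(g - 15910) = (4925 - 7171)*(47977 - 15910) = -2246*32067 = -72022482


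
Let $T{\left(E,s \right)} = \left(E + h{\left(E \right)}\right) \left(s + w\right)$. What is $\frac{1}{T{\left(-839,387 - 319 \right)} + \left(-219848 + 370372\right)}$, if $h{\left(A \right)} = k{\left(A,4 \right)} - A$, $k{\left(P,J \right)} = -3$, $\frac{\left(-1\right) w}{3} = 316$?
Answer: $\frac{1}{153164} \approx 6.5289 \cdot 10^{-6}$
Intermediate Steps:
$w = -948$ ($w = \left(-3\right) 316 = -948$)
$h{\left(A \right)} = -3 - A$
$T{\left(E,s \right)} = 2844 - 3 s$ ($T{\left(E,s \right)} = \left(E - \left(3 + E\right)\right) \left(s - 948\right) = - 3 \left(-948 + s\right) = 2844 - 3 s$)
$\frac{1}{T{\left(-839,387 - 319 \right)} + \left(-219848 + 370372\right)} = \frac{1}{\left(2844 - 3 \left(387 - 319\right)\right) + \left(-219848 + 370372\right)} = \frac{1}{\left(2844 - 3 \left(387 - 319\right)\right) + 150524} = \frac{1}{\left(2844 - 204\right) + 150524} = \frac{1}{2640 + 150524} = \frac{1}{153164}$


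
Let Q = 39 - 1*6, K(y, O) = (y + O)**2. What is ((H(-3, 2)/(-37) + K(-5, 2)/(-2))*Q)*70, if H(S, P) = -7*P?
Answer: -352275/37 ≈ -9520.9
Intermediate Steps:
K(y, O) = (O + y)**2
Q = 33 (Q = 39 - 6 = 33)
((H(-3, 2)/(-37) + K(-5, 2)/(-2))*Q)*70 = ((-7*2/(-37) + (2 - 5)**2/(-2))*33)*70 = ((-14*(-1/37) + (-3)**2*(-1/2))*33)*70 = ((14/37 + 9*(-1/2))*33)*70 = ((14/37 - 9/2)*33)*70 = -305/74*33*70 = -10065/74*70 = -352275/37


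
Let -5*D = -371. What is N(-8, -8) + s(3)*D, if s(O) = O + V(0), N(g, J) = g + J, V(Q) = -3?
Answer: -16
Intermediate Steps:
D = 371/5 (D = -⅕*(-371) = 371/5 ≈ 74.200)
N(g, J) = J + g
s(O) = -3 + O (s(O) = O - 3 = -3 + O)
N(-8, -8) + s(3)*D = (-8 - 8) + (-3 + 3)*(371/5) = -16 + 0*(371/5) = -16 + 0 = -16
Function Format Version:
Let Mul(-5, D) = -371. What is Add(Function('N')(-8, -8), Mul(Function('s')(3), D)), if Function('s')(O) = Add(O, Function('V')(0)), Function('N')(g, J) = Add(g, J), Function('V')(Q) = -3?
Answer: -16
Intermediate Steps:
D = Rational(371, 5) (D = Mul(Rational(-1, 5), -371) = Rational(371, 5) ≈ 74.200)
Function('N')(g, J) = Add(J, g)
Function('s')(O) = Add(-3, O) (Function('s')(O) = Add(O, -3) = Add(-3, O))
Add(Function('N')(-8, -8), Mul(Function('s')(3), D)) = Add(Add(-8, -8), Mul(Add(-3, 3), Rational(371, 5))) = Add(-16, Mul(0, Rational(371, 5))) = Add(-16, 0) = -16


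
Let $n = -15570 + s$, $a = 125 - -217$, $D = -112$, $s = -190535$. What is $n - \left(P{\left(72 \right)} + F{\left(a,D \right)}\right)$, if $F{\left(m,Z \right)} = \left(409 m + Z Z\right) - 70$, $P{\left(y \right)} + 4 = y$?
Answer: $-358525$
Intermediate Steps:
$P{\left(y \right)} = -4 + y$
$a = 342$ ($a = 125 + 217 = 342$)
$F{\left(m,Z \right)} = -70 + Z^{2} + 409 m$ ($F{\left(m,Z \right)} = \left(409 m + Z^{2}\right) - 70 = \left(Z^{2} + 409 m\right) - 70 = -70 + Z^{2} + 409 m$)
$n = -206105$ ($n = -15570 - 190535 = -206105$)
$n - \left(P{\left(72 \right)} + F{\left(a,D \right)}\right) = -206105 - \left(\left(-4 + 72\right) + \left(-70 + \left(-112\right)^{2} + 409 \cdot 342\right)\right) = -206105 - \left(68 + \left(-70 + 12544 + 139878\right)\right) = -206105 - \left(68 + 152352\right) = -206105 - 152420 = -358525$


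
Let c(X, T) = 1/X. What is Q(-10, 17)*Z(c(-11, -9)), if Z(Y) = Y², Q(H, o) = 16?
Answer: 16/121 ≈ 0.13223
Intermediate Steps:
Q(-10, 17)*Z(c(-11, -9)) = 16*(1/(-11))² = 16*(-1/11)² = 16*(1/121) = 16/121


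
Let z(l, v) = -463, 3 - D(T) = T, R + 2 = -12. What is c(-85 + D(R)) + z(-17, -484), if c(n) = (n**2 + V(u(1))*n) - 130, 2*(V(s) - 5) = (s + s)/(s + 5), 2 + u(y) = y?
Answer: 3708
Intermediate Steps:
u(y) = -2 + y
R = -14 (R = -2 - 12 = -14)
D(T) = 3 - T
V(s) = 5 + s/(5 + s) (V(s) = 5 + ((s + s)/(s + 5))/2 = 5 + ((2*s)/(5 + s))/2 = 5 + (2*s/(5 + s))/2 = 5 + s/(5 + s))
c(n) = -130 + n**2 + 19*n/4 (c(n) = (n**2 + ((25 + 6*(-2 + 1))/(5 + (-2 + 1)))*n) - 130 = (n**2 + ((25 + 6*(-1))/(5 - 1))*n) - 130 = (n**2 + ((25 - 6)/4)*n) - 130 = (n**2 + ((1/4)*19)*n) - 130 = (n**2 + 19*n/4) - 130 = -130 + n**2 + 19*n/4)
c(-85 + D(R)) + z(-17, -484) = (-130 + (-85 + (3 - 1*(-14)))**2 + 19*(-85 + (3 - 1*(-14)))/4) - 463 = (-130 + (-85 + (3 + 14))**2 + 19*(-85 + (3 + 14))/4) - 463 = (-130 + (-85 + 17)**2 + 19*(-85 + 17)/4) - 463 = (-130 + (-68)**2 + (19/4)*(-68)) - 463 = (-130 + 4624 - 323) - 463 = 4171 - 463 = 3708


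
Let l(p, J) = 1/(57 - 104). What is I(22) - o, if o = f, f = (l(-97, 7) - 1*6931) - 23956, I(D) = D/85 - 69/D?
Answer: 2714407393/87890 ≈ 30884.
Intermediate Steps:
I(D) = -69/D + D/85 (I(D) = D*(1/85) - 69/D = D/85 - 69/D = -69/D + D/85)
l(p, J) = -1/47 (l(p, J) = 1/(-47) = -1/47)
f = -1451690/47 (f = (-1/47 - 1*6931) - 23956 = (-1/47 - 6931) - 23956 = -325758/47 - 23956 = -1451690/47 ≈ -30887.)
o = -1451690/47 ≈ -30887.
I(22) - o = (-69/22 + (1/85)*22) - 1*(-1451690/47) = (-69*1/22 + 22/85) + 1451690/47 = (-69/22 + 22/85) + 1451690/47 = -5381/1870 + 1451690/47 = 2714407393/87890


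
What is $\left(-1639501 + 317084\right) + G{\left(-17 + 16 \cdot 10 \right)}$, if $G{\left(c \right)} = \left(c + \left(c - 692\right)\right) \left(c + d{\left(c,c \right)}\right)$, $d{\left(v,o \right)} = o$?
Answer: $-1438533$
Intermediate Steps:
$G{\left(c \right)} = 2 c \left(-692 + 2 c\right)$ ($G{\left(c \right)} = \left(c + \left(c - 692\right)\right) \left(c + c\right) = \left(c + \left(c - 692\right)\right) 2 c = \left(c + \left(-692 + c\right)\right) 2 c = \left(-692 + 2 c\right) 2 c = 2 c \left(-692 + 2 c\right)$)
$\left(-1639501 + 317084\right) + G{\left(-17 + 16 \cdot 10 \right)} = \left(-1639501 + 317084\right) + 4 \left(-17 + 16 \cdot 10\right) \left(-346 + \left(-17 + 16 \cdot 10\right)\right) = -1322417 + 4 \left(-17 + 160\right) \left(-346 + \left(-17 + 160\right)\right) = -1322417 + 4 \cdot 143 \left(-346 + 143\right) = -1322417 + 4 \cdot 143 \left(-203\right) = -1322417 - 116116 = -1438533$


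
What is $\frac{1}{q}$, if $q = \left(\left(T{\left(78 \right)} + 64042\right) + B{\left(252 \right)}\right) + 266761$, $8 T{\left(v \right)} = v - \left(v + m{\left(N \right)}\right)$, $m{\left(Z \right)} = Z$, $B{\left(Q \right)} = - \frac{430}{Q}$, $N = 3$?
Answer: $\frac{504}{166723663} \approx 3.023 \cdot 10^{-6}$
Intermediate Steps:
$T{\left(v \right)} = - \frac{3}{8}$ ($T{\left(v \right)} = \frac{v - \left(v + 3\right)}{8} = \frac{v - \left(3 + v\right)}{8} = \frac{1}{8} \left(-3\right) = - \frac{3}{8}$)
$q = \frac{166723663}{504}$ ($q = \left(\left(- \frac{3}{8} + 64042\right) - \frac{430}{252}\right) + 266761 = \left(\frac{512333}{8} - \frac{215}{126}\right) + 266761 = \frac{32276119}{504} + 266761 = \frac{166723663}{504} \approx 3.308 \cdot 10^{5}$)
$\frac{1}{q} = \frac{1}{\frac{166723663}{504}} = \frac{504}{166723663}$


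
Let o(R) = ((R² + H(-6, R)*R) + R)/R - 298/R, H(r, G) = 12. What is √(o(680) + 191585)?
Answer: 9*√68602735/170 ≈ 438.49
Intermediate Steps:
o(R) = -298/R + (R² + 13*R)/R (o(R) = ((R² + 12*R) + R)/R - 298/R = (R² + 13*R)/R - 298/R = -298/R + (R² + 13*R)/R)
√(o(680) + 191585) = √((13 + 680 - 298/680) + 191585) = √((13 + 680 - 298*1/680) + 191585) = √((13 + 680 - 149/340) + 191585) = √(235471/340 + 191585) = √(65374371/340) = 9*√68602735/170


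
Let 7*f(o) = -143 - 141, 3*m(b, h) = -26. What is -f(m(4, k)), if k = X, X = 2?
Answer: 284/7 ≈ 40.571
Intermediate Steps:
k = 2
m(b, h) = -26/3 (m(b, h) = (⅓)*(-26) = -26/3)
f(o) = -284/7 (f(o) = (-143 - 141)/7 = (⅐)*(-284) = -284/7)
-f(m(4, k)) = -1*(-284/7) = 284/7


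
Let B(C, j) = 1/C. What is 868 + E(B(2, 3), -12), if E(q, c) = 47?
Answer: 915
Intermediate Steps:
868 + E(B(2, 3), -12) = 868 + 47 = 915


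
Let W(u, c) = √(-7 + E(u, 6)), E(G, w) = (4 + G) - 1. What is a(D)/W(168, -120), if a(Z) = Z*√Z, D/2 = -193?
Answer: -193*I*√15826/41 ≈ -592.19*I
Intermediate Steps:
D = -386 (D = 2*(-193) = -386)
E(G, w) = 3 + G
a(Z) = Z^(3/2)
W(u, c) = √(-4 + u) (W(u, c) = √(-7 + (3 + u)) = √(-4 + u))
a(D)/W(168, -120) = (-386)^(3/2)/(√(-4 + 168)) = (-386*I*√386)/(√164) = (-386*I*√386)/((2*√41)) = (-386*I*√386)*(√41/82) = -193*I*√15826/41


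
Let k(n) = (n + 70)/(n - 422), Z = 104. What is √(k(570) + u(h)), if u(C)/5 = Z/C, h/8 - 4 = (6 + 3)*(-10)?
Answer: √36131610/3182 ≈ 1.8890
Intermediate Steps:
h = -688 (h = 32 + 8*((6 + 3)*(-10)) = 32 + 8*(9*(-10)) = 32 + 8*(-90) = 32 - 720 = -688)
k(n) = (70 + n)/(-422 + n)
u(C) = 520/C (u(C) = 5*(104/C) = 520/C)
√(k(570) + u(h)) = √((70 + 570)/(-422 + 570) + 520/(-688)) = √(640/148 + 520*(-1/688)) = √((1/148)*640 - 65/86) = √(160/37 - 65/86) = √(11355/3182) = √36131610/3182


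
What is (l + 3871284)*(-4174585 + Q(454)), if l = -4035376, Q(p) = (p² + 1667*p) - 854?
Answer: 527146370460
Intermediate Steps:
Q(p) = -854 + p² + 1667*p
(l + 3871284)*(-4174585 + Q(454)) = (-4035376 + 3871284)*(-4174585 + (-854 + 454² + 1667*454)) = -164092*(-4174585 + (-854 + 206116 + 756818)) = -164092*(-4174585 + 962080) = -164092*(-3212505) = 527146370460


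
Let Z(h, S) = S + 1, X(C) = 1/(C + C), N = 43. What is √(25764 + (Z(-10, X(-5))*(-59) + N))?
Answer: √2575390/10 ≈ 160.48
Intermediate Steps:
X(C) = 1/(2*C)
Z(h, S) = 1 + S
√(25764 + (Z(-10, X(-5))*(-59) + N)) = √(25764 + ((1 + (½)/(-5))*(-59) + 43)) = √(25764 + ((1 + (½)*(-⅕))*(-59) + 43)) = √(25764 + ((1 - ⅒)*(-59) + 43)) = √(25764 + ((9/10)*(-59) + 43)) = √(25764 + (-531/10 + 43)) = √(25764 - 101/10) = √(257539/10) = √2575390/10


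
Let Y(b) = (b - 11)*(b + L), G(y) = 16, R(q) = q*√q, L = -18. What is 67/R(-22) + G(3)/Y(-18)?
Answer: 4/261 + 67*I*√22/484 ≈ 0.015326 + 0.64929*I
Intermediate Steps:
R(q) = q^(3/2)
Y(b) = (-18 + b)*(-11 + b) (Y(b) = (b - 11)*(b - 18) = (-11 + b)*(-18 + b) = (-18 + b)*(-11 + b))
67/R(-22) + G(3)/Y(-18) = 67/((-22)^(3/2)) + 16/(198 + (-18)² - 29*(-18)) = 67/((-22*I*√22)) + 16/(198 + 324 + 522) = 67*(I*√22/484) + 16/1044 = 67*I*√22/484 + 16*(1/1044) = 67*I*√22/484 + 4/261 = 4/261 + 67*I*√22/484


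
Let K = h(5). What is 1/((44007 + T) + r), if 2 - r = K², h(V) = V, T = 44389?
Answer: 1/88373 ≈ 1.1316e-5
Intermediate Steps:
K = 5
r = -23 (r = 2 - 1*5² = 2 - 1*25 = 2 - 25 = -23)
1/((44007 + T) + r) = 1/((44007 + 44389) - 23) = 1/(88396 - 23) = 1/88373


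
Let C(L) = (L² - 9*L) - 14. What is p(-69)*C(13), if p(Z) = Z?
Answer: -2622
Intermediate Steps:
C(L) = -14 + L² - 9*L
p(-69)*C(13) = -69*(-14 + 13² - 9*13) = -69*(-14 + 169 - 117) = -69*38 = -2622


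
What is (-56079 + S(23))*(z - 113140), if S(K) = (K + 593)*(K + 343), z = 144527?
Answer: 5316235899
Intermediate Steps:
S(K) = (343 + K)*(593 + K) (S(K) = (593 + K)*(343 + K) = (343 + K)*(593 + K))
(-56079 + S(23))*(z - 113140) = (-56079 + (203399 + 23**2 + 936*23))*(144527 - 113140) = (-56079 + (203399 + 529 + 21528))*31387 = (-56079 + 225456)*31387 = 169377*31387 = 5316235899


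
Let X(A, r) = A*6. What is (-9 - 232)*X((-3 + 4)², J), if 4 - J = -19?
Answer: -1446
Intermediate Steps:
J = 23 (J = 4 - 1*(-19) = 4 + 19 = 23)
X(A, r) = 6*A
(-9 - 232)*X((-3 + 4)², J) = (-9 - 232)*(6*(-3 + 4)²) = -1446*1² = -1446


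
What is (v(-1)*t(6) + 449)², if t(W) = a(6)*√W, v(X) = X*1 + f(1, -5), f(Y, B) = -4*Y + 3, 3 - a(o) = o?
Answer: 201817 + 5388*√6 ≈ 2.1501e+5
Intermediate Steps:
a(o) = 3 - o
f(Y, B) = 3 - 4*Y
v(X) = -1 + X (v(X) = X*1 + (3 - 4*1) = X + (3 - 4) = X - 1 = -1 + X)
t(W) = -3*√W (t(W) = (3 - 1*6)*√W = (3 - 6)*√W = -3*√W)
(v(-1)*t(6) + 449)² = ((-1 - 1)*(-3*√6) + 449)² = (-(-6)*√6 + 449)² = (6*√6 + 449)² = (449 + 6*√6)²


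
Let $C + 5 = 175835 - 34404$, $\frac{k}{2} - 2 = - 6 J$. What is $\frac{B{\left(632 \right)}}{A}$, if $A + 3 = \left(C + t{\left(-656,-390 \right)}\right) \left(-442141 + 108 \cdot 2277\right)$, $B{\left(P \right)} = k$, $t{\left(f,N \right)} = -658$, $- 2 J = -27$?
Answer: $\frac{158}{27622200803} \approx 5.72 \cdot 10^{-9}$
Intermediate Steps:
$J = \frac{27}{2}$ ($J = \left(- \frac{1}{2}\right) \left(-27\right) = \frac{27}{2} \approx 13.5$)
$k = -158$ ($k = 4 + 2 \left(\left(-6\right) \frac{27}{2}\right) = 4 + 2 \left(-81\right) = 4 - 162 = -158$)
$C = 141426$ ($C = -5 + \left(175835 - 34404\right) = -5 + 141431 = 141426$)
$B{\left(P \right)} = -158$
$A = -27622200803$ ($A = -3 + \left(141426 - 658\right) \left(-442141 + 108 \cdot 2277\right) = -3 + 140768 \left(-442141 + 245916\right) = -3 + 140768 \left(-196225\right) = -3 - 27622200800 = -27622200803$)
$\frac{B{\left(632 \right)}}{A} = - \frac{158}{-27622200803} = \left(-158\right) \left(- \frac{1}{27622200803}\right) = \frac{158}{27622200803}$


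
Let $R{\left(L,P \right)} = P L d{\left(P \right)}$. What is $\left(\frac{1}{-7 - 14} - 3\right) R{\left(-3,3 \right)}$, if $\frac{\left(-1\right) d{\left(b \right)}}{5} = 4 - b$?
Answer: $- \frac{960}{7} \approx -137.14$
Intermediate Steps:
$d{\left(b \right)} = -20 + 5 b$ ($d{\left(b \right)} = - 5 \left(4 - b\right) = -20 + 5 b$)
$R{\left(L,P \right)} = L P \left(-20 + 5 P\right)$ ($R{\left(L,P \right)} = P L \left(-20 + 5 P\right) = L P \left(-20 + 5 P\right)$)
$\left(\frac{1}{-7 - 14} - 3\right) R{\left(-3,3 \right)} = \left(\frac{1}{-7 - 14} - 3\right) 5 \left(-3\right) 3 \left(-4 + 3\right) = \left(\frac{1}{-21} - 3\right) 5 \left(-3\right) 3 \left(-1\right) = \left(- \frac{1}{21} - 3\right) 45 = \left(- \frac{64}{21}\right) 45 = - \frac{960}{7}$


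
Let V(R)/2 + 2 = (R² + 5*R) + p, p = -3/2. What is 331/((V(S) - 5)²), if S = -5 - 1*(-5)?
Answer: 331/144 ≈ 2.2986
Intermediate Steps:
S = 0 (S = -5 + 5 = 0)
p = -3/2 (p = -3*½ = -3/2 ≈ -1.5000)
V(R) = -7 + 2*R² + 10*R (V(R) = -4 + 2*((R² + 5*R) - 3/2) = -4 + 2*(-3/2 + R² + 5*R) = -4 + (-3 + 2*R² + 10*R) = -7 + 2*R² + 10*R)
331/((V(S) - 5)²) = 331/(((-7 + 2*0² + 10*0) - 5)²) = 331/(((-7 + 2*0 + 0) - 5)²) = 331/(((-7 + 0 + 0) - 5)²) = 331/((-7 - 5)²) = 331/((-12)²) = 331/144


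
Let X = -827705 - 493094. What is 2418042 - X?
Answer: 3738841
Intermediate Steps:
X = -1320799
2418042 - X = 2418042 - 1*(-1320799) = 2418042 + 1320799 = 3738841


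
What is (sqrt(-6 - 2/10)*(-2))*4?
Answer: -8*I*sqrt(155)/5 ≈ -19.92*I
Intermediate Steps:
(sqrt(-6 - 2/10)*(-2))*4 = (sqrt(-6 - 2*1/10)*(-2))*4 = (sqrt(-6 - 1/5)*(-2))*4 = (sqrt(-31/5)*(-2))*4 = ((I*sqrt(155)/5)*(-2))*4 = -2*I*sqrt(155)/5*4 = -8*I*sqrt(155)/5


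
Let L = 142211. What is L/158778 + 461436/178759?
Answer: 98687381357/28382996502 ≈ 3.4770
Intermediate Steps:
L/158778 + 461436/178759 = 142211/158778 + 461436/178759 = 98687381357/28382996502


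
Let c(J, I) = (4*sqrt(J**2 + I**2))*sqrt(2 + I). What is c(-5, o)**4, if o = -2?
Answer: 0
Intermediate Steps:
c(J, I) = 4*sqrt(2 + I)*sqrt(I**2 + J**2) (c(J, I) = (4*sqrt(I**2 + J**2))*sqrt(2 + I) = 4*sqrt(2 + I)*sqrt(I**2 + J**2))
c(-5, o)**4 = (4*sqrt(2 - 2)*sqrt((-2)**2 + (-5)**2))**4 = (4*sqrt(0)*sqrt(4 + 25))**4 = (4*0*sqrt(29))**4 = 0**4 = 0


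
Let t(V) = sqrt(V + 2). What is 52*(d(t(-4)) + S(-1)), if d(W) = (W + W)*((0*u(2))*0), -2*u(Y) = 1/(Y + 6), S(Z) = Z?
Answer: -52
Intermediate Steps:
u(Y) = -1/(2*(6 + Y)) (u(Y) = -1/(2*(Y + 6)) = -1/(2*(6 + Y)))
t(V) = sqrt(2 + V)
d(W) = 0 (d(W) = (W + W)*((0*(-1/(12 + 2*2)))*0) = (2*W)*((0*(-1/(12 + 4)))*0) = (2*W)*((0*(-1/16))*0) = (2*W)*(0*0) = (2*W)*0 = 0)
52*(d(t(-4)) + S(-1)) = 52*(0 - 1) = 52*(-1) = -52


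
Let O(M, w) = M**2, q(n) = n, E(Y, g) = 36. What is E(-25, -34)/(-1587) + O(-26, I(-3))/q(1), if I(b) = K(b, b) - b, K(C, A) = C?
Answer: 357592/529 ≈ 675.98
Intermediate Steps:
I(b) = 0 (I(b) = b - b = 0)
E(-25, -34)/(-1587) + O(-26, I(-3))/q(1) = 36/(-1587) + (-26)**2/1 = 36*(-1/1587) + 676*1 = -12/529 + 676 = 357592/529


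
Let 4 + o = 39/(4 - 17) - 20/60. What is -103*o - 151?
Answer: 1813/3 ≈ 604.33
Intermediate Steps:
o = -22/3 (o = -4 + (39/(4 - 17) - 20/60) = -4 + (39/(-13) - 20*1/60) = -4 + (39*(-1/13) - ⅓) = -4 + (-3 - ⅓) = -4 - 10/3 = -22/3 ≈ -7.3333)
-103*o - 151 = -103*(-22/3) - 151 = 2266/3 - 151 = 1813/3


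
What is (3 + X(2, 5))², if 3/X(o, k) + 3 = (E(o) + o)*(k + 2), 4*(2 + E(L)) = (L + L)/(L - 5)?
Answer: 1521/256 ≈ 5.9414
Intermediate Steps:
E(L) = -2 + L/(2*(-5 + L)) (E(L) = -2 + ((L + L)/(L - 5))/4 = -2 + ((2*L)/(-5 + L))/4 = -2 + (2*L/(-5 + L))/4 = -2 + L/(2*(-5 + L)))
X(o, k) = 3/(-3 + (2 + k)*(o + (20 - 3*o)/(2*(-5 + o)))) (X(o, k) = 3/(-3 + ((20 - 3*o)/(2*(-5 + o)) + o)*(k + 2)) = 3/(-3 + (o + (20 - 3*o)/(2*(-5 + o)))*(2 + k)) = 3/(-3 + (2 + k)*(o + (20 - 3*o)/(2*(-5 + o)))))
(3 + X(2, 5))² = (3 + 6*(-5 + 2)/(70 - 32*2 + 4*2² + 20*5 - 13*5*2 + 2*5*2²))² = (3 + 6*(-3)/(70 - 64 + 4*4 + 100 - 130 + 2*5*4))² = (3 + 6*(-3)/(70 - 64 + 16 + 100 - 130 + 40))² = (3 + 6*(-3)/32)² = (3 + 6*(1/32)*(-3))² = (3 - 9/16)² = (39/16)² = 1521/256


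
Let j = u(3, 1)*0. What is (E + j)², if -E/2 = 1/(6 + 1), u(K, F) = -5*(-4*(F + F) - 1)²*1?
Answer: 4/49 ≈ 0.081633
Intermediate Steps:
u(K, F) = -5*(-1 - 8*F)² (u(K, F) = -5*(-8*F - 1)²*1 = -5*(-1 - 8*F)²*1 = -5*(-1 - 8*F)²)
E = -2/7 (E = -2/(6 + 1) = -2/7 ≈ -0.28571)
j = 0 (j = -5*(1 + 8*1)²*0 = -5*(1 + 8)²*0 = -5*9²*0 = -5*81*0 = -405*0 = 0)
(E + j)² = (-2/7 + 0)² = (-2/7)² = 4/49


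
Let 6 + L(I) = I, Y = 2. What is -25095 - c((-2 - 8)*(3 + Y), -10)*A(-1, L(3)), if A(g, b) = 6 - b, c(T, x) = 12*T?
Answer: -19695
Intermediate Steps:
L(I) = -6 + I
-25095 - c((-2 - 8)*(3 + Y), -10)*A(-1, L(3)) = -25095 - 12*((-2 - 8)*(3 + 2))*(6 - (-6 + 3)) = -25095 - 12*(-10*5)*(6 - 1*(-3)) = -25095 - 12*(-50)*(6 + 3) = -25095 - (-600)*9 = -25095 - 1*(-5400) = -25095 + 5400 = -19695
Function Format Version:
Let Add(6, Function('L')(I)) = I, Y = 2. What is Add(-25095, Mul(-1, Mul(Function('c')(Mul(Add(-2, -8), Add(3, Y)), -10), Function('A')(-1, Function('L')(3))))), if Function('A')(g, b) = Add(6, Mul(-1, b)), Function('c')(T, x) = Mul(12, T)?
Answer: -19695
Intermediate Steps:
Function('L')(I) = Add(-6, I)
Add(-25095, Mul(-1, Mul(Function('c')(Mul(Add(-2, -8), Add(3, Y)), -10), Function('A')(-1, Function('L')(3))))) = Add(-25095, Mul(-1, Mul(Mul(12, Mul(Add(-2, -8), Add(3, 2))), Add(6, Mul(-1, Add(-6, 3)))))) = Add(-25095, Mul(-1, Mul(Mul(12, Mul(-10, 5)), Add(6, Mul(-1, -3))))) = Add(-25095, Mul(-1, Mul(Mul(12, -50), Add(6, 3)))) = Add(-25095, Mul(-1, Mul(-600, 9))) = Add(-25095, Mul(-1, -5400)) = Add(-25095, 5400) = -19695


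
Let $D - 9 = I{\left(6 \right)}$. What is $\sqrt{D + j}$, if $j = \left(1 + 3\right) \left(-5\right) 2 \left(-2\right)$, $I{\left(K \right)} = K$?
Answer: $\sqrt{95} \approx 9.7468$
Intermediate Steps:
$D = 15$ ($D = 9 + 6 = 15$)
$j = 80$ ($j = 4 \left(\left(-10\right) \left(-2\right)\right) = 4 \cdot 20 = 80$)
$\sqrt{D + j} = \sqrt{15 + 80} = \sqrt{95}$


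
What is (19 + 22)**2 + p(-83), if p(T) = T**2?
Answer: 8570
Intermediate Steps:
(19 + 22)**2 + p(-83) = (19 + 22)**2 + (-83)**2 = 41**2 + 6889 = 1681 + 6889 = 8570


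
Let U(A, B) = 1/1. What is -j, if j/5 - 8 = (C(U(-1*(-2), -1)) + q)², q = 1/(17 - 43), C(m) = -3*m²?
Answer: -58245/676 ≈ -86.161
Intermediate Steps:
U(A, B) = 1
q = -1/26 (q = 1/(-26) = -1/26 ≈ -0.038462)
j = 58245/676 (j = 40 + 5*(-3*1² - 1/26)² = 40 + 5*(-3*1 - 1/26)² = 40 + 5*(-3 - 1/26)² = 40 + 5*(-79/26)² = 40 + 5*(6241/676) = 40 + 31205/676 = 58245/676 ≈ 86.161)
-j = -1*58245/676 = -58245/676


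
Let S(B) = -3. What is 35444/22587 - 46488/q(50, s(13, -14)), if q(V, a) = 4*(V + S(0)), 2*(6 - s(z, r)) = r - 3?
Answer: -260840246/1061589 ≈ -245.71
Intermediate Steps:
s(z, r) = 15/2 - r/2 (s(z, r) = 6 - (r - 3)/2 = 6 - (-3 + r)/2 = 6 + (3/2 - r/2) = 15/2 - r/2)
q(V, a) = -12 + 4*V (q(V, a) = 4*(V - 3) = 4*(-3 + V) = -12 + 4*V)
35444/22587 - 46488/q(50, s(13, -14)) = 35444/22587 - 46488/(-12 + 4*50) = 35444*(1/22587) - 46488/(-12 + 200) = 35444/22587 - 46488/188 = 35444/22587 - 46488*1/188 = 35444/22587 - 11622/47 = -260840246/1061589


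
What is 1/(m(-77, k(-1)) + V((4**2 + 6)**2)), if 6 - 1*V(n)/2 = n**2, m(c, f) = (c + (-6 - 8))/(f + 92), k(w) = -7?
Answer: -85/39822591 ≈ -2.1345e-6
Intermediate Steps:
m(c, f) = (-14 + c)/(92 + f) (m(c, f) = (c - 14)/(92 + f) = (-14 + c)/(92 + f))
V(n) = 12 - 2*n**2
1/(m(-77, k(-1)) + V((4**2 + 6)**2)) = 1/((-14 - 77)/(92 - 7) + (12 - 2*(4**2 + 6)**4)) = 1/(-91/85 + (12 - 2*(16 + 6)**4)) = 1/((1/85)*(-91) + (12 - 2*(22**2)**2)) = 1/(-91/85 + (12 - 2*484**2)) = 1/(-91/85 + (12 - 2*234256)) = 1/(-91/85 + (12 - 468512)) = 1/(-91/85 - 468500) = 1/(-39822591/85) = -85/39822591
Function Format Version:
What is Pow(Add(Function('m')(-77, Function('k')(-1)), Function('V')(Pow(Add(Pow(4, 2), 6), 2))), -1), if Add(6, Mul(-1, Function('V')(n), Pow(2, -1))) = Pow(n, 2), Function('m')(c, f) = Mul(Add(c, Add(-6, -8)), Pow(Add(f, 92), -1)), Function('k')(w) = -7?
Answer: Rational(-85, 39822591) ≈ -2.1345e-6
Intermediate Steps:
Function('m')(c, f) = Mul(Pow(Add(92, f), -1), Add(-14, c)) (Function('m')(c, f) = Mul(Add(c, -14), Pow(Add(92, f), -1)) = Mul(Add(-14, c), Pow(Add(92, f), -1)) = Mul(Pow(Add(92, f), -1), Add(-14, c)))
Function('V')(n) = Add(12, Mul(-2, Pow(n, 2)))
Pow(Add(Function('m')(-77, Function('k')(-1)), Function('V')(Pow(Add(Pow(4, 2), 6), 2))), -1) = Pow(Add(Mul(Pow(Add(92, -7), -1), Add(-14, -77)), Add(12, Mul(-2, Pow(Pow(Add(Pow(4, 2), 6), 2), 2)))), -1) = Pow(Add(Mul(Pow(85, -1), -91), Add(12, Mul(-2, Pow(Pow(Add(16, 6), 2), 2)))), -1) = Pow(Add(Mul(Rational(1, 85), -91), Add(12, Mul(-2, Pow(Pow(22, 2), 2)))), -1) = Pow(Add(Rational(-91, 85), Add(12, Mul(-2, Pow(484, 2)))), -1) = Pow(Add(Rational(-91, 85), Add(12, Mul(-2, 234256))), -1) = Pow(Add(Rational(-91, 85), Add(12, -468512)), -1) = Pow(Add(Rational(-91, 85), -468500), -1) = Pow(Rational(-39822591, 85), -1) = Rational(-85, 39822591)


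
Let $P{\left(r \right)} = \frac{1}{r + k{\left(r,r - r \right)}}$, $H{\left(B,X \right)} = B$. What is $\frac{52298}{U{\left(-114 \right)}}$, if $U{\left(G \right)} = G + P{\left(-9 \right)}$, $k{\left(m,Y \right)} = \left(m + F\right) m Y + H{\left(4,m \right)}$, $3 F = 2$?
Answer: $- \frac{261490}{571} \approx -457.95$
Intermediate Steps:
$F = \frac{2}{3}$ ($F = \frac{1}{3} \cdot 2 = \frac{2}{3} \approx 0.66667$)
$k{\left(m,Y \right)} = 4 + Y m \left(\frac{2}{3} + m\right)$ ($k{\left(m,Y \right)} = \left(m + \frac{2}{3}\right) m Y + 4 = \left(\frac{2}{3} + m\right) m Y + 4 = m \left(\frac{2}{3} + m\right) Y + 4 = Y m \left(\frac{2}{3} + m\right) + 4 = 4 + Y m \left(\frac{2}{3} + m\right)$)
$P{\left(r \right)} = \frac{1}{4 + r}$ ($P{\left(r \right)} = \frac{1}{r + \left(4 + \left(r - r\right) r^{2} + \frac{2 \left(r - r\right) r}{3}\right)} = \frac{1}{r + \left(4 + 0 r^{2} + \frac{2}{3} \cdot 0 r\right)} = \frac{1}{r + \left(4 + 0 + 0\right)} = \frac{1}{r + 4} = \frac{1}{4 + r}$)
$U{\left(G \right)} = - \frac{1}{5} + G$ ($U{\left(G \right)} = G + \frac{1}{4 - 9} = G + \frac{1}{-5} = G - \frac{1}{5} = - \frac{1}{5} + G$)
$\frac{52298}{U{\left(-114 \right)}} = \frac{52298}{- \frac{1}{5} - 114} = \frac{52298}{- \frac{571}{5}} = 52298 \left(- \frac{5}{571}\right) = - \frac{261490}{571}$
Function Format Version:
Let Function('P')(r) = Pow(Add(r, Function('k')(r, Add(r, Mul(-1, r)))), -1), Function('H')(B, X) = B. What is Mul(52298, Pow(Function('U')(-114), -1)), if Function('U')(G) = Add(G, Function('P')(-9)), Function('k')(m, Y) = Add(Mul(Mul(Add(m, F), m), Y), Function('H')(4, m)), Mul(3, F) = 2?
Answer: Rational(-261490, 571) ≈ -457.95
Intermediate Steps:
F = Rational(2, 3) (F = Mul(Rational(1, 3), 2) = Rational(2, 3) ≈ 0.66667)
Function('k')(m, Y) = Add(4, Mul(Y, m, Add(Rational(2, 3), m))) (Function('k')(m, Y) = Add(Mul(Mul(Add(m, Rational(2, 3)), m), Y), 4) = Add(Mul(Mul(Add(Rational(2, 3), m), m), Y), 4) = Add(Mul(Mul(m, Add(Rational(2, 3), m)), Y), 4) = Add(Mul(Y, m, Add(Rational(2, 3), m)), 4) = Add(4, Mul(Y, m, Add(Rational(2, 3), m))))
Function('P')(r) = Pow(Add(4, r), -1) (Function('P')(r) = Pow(Add(r, Add(4, Mul(Add(r, Mul(-1, r)), Pow(r, 2)), Mul(Rational(2, 3), Add(r, Mul(-1, r)), r))), -1) = Pow(Add(r, Add(4, Mul(0, Pow(r, 2)), Mul(Rational(2, 3), 0, r))), -1) = Pow(Add(r, Add(4, 0, 0)), -1) = Pow(Add(r, 4), -1) = Pow(Add(4, r), -1))
Function('U')(G) = Add(Rational(-1, 5), G) (Function('U')(G) = Add(G, Pow(Add(4, -9), -1)) = Add(G, Pow(-5, -1)) = Add(G, Rational(-1, 5)) = Add(Rational(-1, 5), G))
Mul(52298, Pow(Function('U')(-114), -1)) = Mul(52298, Pow(Add(Rational(-1, 5), -114), -1)) = Mul(52298, Pow(Rational(-571, 5), -1)) = Mul(52298, Rational(-5, 571)) = Rational(-261490, 571)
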